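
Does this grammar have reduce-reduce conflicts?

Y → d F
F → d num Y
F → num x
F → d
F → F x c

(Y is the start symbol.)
No reduce-reduce conflicts

A reduce-reduce conflict occurs when an LR(0) state has two complete items [A → α .] and [B → β .] — both call for a reduction, and with no lookahead the parser cannot choose between them.

Augment with Y' → Y and build the canonical LR(0) collection (I0 = CLOSURE({[Y' → . Y]}), then GOTO on every symbol after a dot until no new states appear). It has 11 states:
  I0: { [Y → . d F], [Y' → . Y] }  — shift
  I1: { [Y' → Y .] }  — accept
  I2: { [F → . F x c], [F → . d num Y], [F → . d], [F → . num x], [Y → d . F] }  — shift
  I3: { [F → F . x c], [Y → d F .] }  — shift, reduce
  I4: { [F → d . num Y], [F → d .] }  — shift, reduce
  I5: { [F → num . x] }  — shift
  I6: { [F → num x .] }  — reduce
  I7: { [F → d num . Y], [Y → . d F] }  — shift
  I8: { [F → d num Y .] }  — reduce
  I9: { [F → F x . c] }  — shift
  I10: { [F → F x c .] }  — reduce

No state contains more than one complete item.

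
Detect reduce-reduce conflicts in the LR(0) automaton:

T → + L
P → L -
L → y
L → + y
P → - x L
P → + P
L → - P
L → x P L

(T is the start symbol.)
Yes — I18: [L → + y .] vs [L → y .]

Augment with T' → T and build the canonical LR(0) collection (I0 = CLOSURE({[T' → . T]}), then GOTO on every symbol after a dot until no new states appear). It has 20 states:
  I0: { [T → . + L], [T' → . T] }  — shift
  I1: { [L → . + y], [L → . - P], [L → . x P L], [L → . y], [T → + . L] }  — shift
  I2: { [T' → T .] }  — accept
  I3: { [L → + . y] }  — shift
  I4: { [L → - . P], [L → . + y], [L → . - P], [L → . x P L], [L → . y], [P → . + P], [P → . - x L], [P → . L -] }  — shift
  I5: { [T → + L .] }  — reduce
  I6: { [L → . + y], [L → . - P], [L → . x P L], [L → . y], [L → x . P L], [P → . + P], [P → . - x L], [P → . L -] }  — shift
  I7: { [L → y .] }  — reduce
  I8: { [L → + . y], [L → . + y], [L → . - P], [L → . x P L], [L → . y], [P → + . P], [P → . + P], [P → . - x L], [P → . L -] }  — shift
  I9: { [L → - . P], [L → . + y], [L → . - P], [L → . x P L], [L → . y], [P → - . x L], [P → . + P], [P → . - x L], [P → . L -] }  — shift
  I10: { [P → L . -] }  — shift
  I11: { [L → . + y], [L → . - P], [L → . x P L], [L → . y], [L → x P . L] }  — shift
  I12: { [L → x P L .] }  — reduce
  I13: { [P → L - .] }  — reduce
  I14: { [L → - P .] }  — reduce
  I15: { [L → . + y], [L → . - P], [L → . x P L], [L → . y], [L → x . P L], [P → - x . L], [P → . + P], [P → . - x L], [P → . L -] }  — shift
  I16: { [P → - x L .], [P → L . -] }  — shift, reduce
  I17: { [P → + P .] }  — reduce
  I18: { [L → + y .], [L → y .] }  — 2 reduces
  I19: { [L → + y .] }  — reduce

I18 contains complete items [L → + y .], [L → y .] — reduce-reduce conflict.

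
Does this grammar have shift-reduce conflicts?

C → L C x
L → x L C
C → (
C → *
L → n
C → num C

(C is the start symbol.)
Augment with C' → C and build the canonical LR(0) collection (I0 = CLOSURE({[C' → . C]}), then GOTO on every symbol after a dot until no new states appear). It has 13 states:
  I0: { [C → . (], [C → . *], [C → . L C x], [C → . num C], [C' → . C], [L → . n], [L → . x L C] }  — shift
  I1: { [C → ( .] }  — reduce
  I2: { [C → * .] }  — reduce
  I3: { [C' → C .] }  — accept
  I4: { [C → . (], [C → . *], [C → . L C x], [C → . num C], [C → L . C x], [L → . n], [L → . x L C] }  — shift
  I5: { [L → n .] }  — reduce
  I6: { [C → . (], [C → . *], [C → . L C x], [C → . num C], [C → num . C], [L → . n], [L → . x L C] }  — shift
  I7: { [L → . n], [L → . x L C], [L → x . L C] }  — shift
  I8: { [C → . (], [C → . *], [C → . L C x], [C → . num C], [L → . n], [L → . x L C], [L → x L . C] }  — shift
  I9: { [L → x L C .] }  — reduce
  I10: { [C → num C .] }  — reduce
  I11: { [C → L C . x] }  — shift
  I12: { [C → L C x .] }  — reduce

No state contains both a complete item and a shift item.

Answer: No shift-reduce conflicts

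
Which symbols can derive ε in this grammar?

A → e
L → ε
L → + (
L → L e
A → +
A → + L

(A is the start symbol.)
A non-terminal is nullable if it can derive ε (the empty string): either it has an ε-production, or it has a production whose right-hand side consists entirely of nullable non-terminals.

ε-productions: L → ε
So L is immediately nullable.
No further non-terminal can be added: every production for the remaining non-terminals contains a terminal or a non-nullable non-terminal.
Nullable = { 'L' }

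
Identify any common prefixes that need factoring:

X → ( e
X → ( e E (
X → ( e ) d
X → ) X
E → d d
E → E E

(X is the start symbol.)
Yes, X has productions with common prefix '( e'

Left-factoring is needed when two productions for the same non-terminal
share a common prefix on the right-hand side.

Productions for X:
  X → ( e
  X → ( e E (
  X → ( e ) d
  X → ) X
Productions for E:
  E → d d
  E → E E

Found common prefix '( e' in productions for X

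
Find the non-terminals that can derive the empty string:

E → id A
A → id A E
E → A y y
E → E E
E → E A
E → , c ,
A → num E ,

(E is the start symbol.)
There are no ε-productions, so no non-terminal can derive ε.
No non-terminals are nullable.

Answer: None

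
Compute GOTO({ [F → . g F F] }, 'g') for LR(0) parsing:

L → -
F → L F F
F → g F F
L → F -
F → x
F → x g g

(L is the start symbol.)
{ [F → . L F F], [F → . g F F], [F → . x g g], [F → . x], [F → g . F F], [L → . -], [L → . F -] }

GOTO(I, 'g') = CLOSURE({ [A → αX.β] : [A → α.Xβ] ∈ I, X = 'g' })

Items with dot before 'g', with the dot advanced:
  [F → . g F F] → [F → g . F F]
Closure of the advanced items:
  [F → g . F F] has the dot before F: add [F → . L F F], [F → . g F F], [F → . x], [F → . x g g]
  [F → . L F F] has the dot before L: add [L → . -], [L → . F -]

GOTO = { [F → . L F F], [F → . g F F], [F → . x g g], [F → . x], [F → g . F F], [L → . -], [L → . F -] }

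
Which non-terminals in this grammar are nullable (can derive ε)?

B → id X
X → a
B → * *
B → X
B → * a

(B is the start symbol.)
There are no ε-productions, so no non-terminal can derive ε.
No non-terminals are nullable.

Answer: None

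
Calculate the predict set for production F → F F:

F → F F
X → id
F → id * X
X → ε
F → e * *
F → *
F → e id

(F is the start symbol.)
PREDICT(F → F F) = (FIRST(RHS) \ {ε}) ∪ (FOLLOW(F) if ε ∈ FIRST(RHS), i.e. RHS ⇒* ε)
FIRST(F) = { '*', 'e', 'id' }
FIRST(F F) = { '*', 'e', 'id' }
ε ∉ FIRST(F F), so FOLLOW(F) is not added.
PREDICT(F → F F) = { '*', 'e', 'id' }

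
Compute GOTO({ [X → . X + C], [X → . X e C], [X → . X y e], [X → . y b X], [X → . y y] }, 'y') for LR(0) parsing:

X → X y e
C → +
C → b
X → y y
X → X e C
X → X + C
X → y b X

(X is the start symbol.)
{ [X → y . b X], [X → y . y] }

GOTO(I, 'y') = CLOSURE({ [A → αX.β] : [A → α.Xβ] ∈ I, X = 'y' })

Items with dot before 'y', with the dot advanced:
  [X → . y b X] → [X → y . b X]
  [X → . y y] → [X → y . y]
Closure adds nothing (no advanced item has the dot before a non-terminal).

GOTO = { [X → y . b X], [X → y . y] }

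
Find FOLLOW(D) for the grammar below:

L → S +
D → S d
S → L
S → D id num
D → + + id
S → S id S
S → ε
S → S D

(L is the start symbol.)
In S → D id num: D is followed by id num, add FIRST(id num) \ {ε} = { 'id' }
In S → S D: D is at the end, add FOLLOW(S)

The FOLLOW sets referred to above (computed the same way, to a fixed point):
  FOLLOW(S) = { '+', 'd', 'id' }

Taking the union: FOLLOW(D) = { '+', 'd', 'id' }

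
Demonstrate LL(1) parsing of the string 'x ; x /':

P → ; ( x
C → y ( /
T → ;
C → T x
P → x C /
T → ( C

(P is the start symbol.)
LL(1) parsing maintains a stack (initially the start symbol over $) and the input. At each step: if the stack top is a terminal, match it against the current input token; if it is a non-terminal N, replace it with the RHS of M[N, lookahead] (the unique production whose predict set contains the lookahead).

Stack is shown with the top on the left.

Stack    Input      Action
--------------------------
P $      x ; x / $  output P → x C /
x C / $  x ; x / $  match 'x'
C / $    ; x / $    output C → T x
T x / $  ; x / $    output T → ;
; x / $  ; x / $    match ';'
x / $    x / $      match 'x'
/ $      / $        match '/'
$        $          accept

The string is accepted.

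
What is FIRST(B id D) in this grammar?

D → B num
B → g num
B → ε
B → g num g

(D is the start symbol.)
{ 'g', 'id' }

FIRST sets of the non-terminals involved (from the grammar, by fixed-point iteration):
  FIRST(B) = { 'g', ε }

To compute FIRST(B id D), process the symbols left to right:
Symbol B is a non-terminal. Add FIRST(B) \ {ε} = { 'g' }
B is nullable (ε ∈ FIRST(B)), continue to the next symbol.
Symbol id is a terminal. Add 'id' and stop.
FIRST(B id D) = { 'g', 'id' }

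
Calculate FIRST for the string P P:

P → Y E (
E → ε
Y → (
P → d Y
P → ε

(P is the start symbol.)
{ '(', 'd', ε }

FIRST sets of the non-terminals involved (from the grammar, by fixed-point iteration):
  FIRST(P) = { '(', 'd', ε }

To compute FIRST(P P), process the symbols left to right:
Symbol P is a non-terminal. Add FIRST(P) \ {ε} = { '(', 'd' }
P is nullable (ε ∈ FIRST(P)), continue to the next symbol.
Symbol P is a non-terminal. Add FIRST(P) \ {ε} = { '(', 'd' }
P is nullable (ε ∈ FIRST(P)), continue to the next symbol.
All symbols are nullable, so ε is in the result.
FIRST(P P) = { '(', 'd', ε }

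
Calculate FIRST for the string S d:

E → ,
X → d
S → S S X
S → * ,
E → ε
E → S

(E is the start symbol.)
{ '*' }

FIRST sets of the non-terminals involved (from the grammar, by fixed-point iteration):
  FIRST(S) = { '*' }

To compute FIRST(S d), process the symbols left to right:
Symbol S is a non-terminal. Add FIRST(S) \ {ε} = { '*' }
S is not nullable (ε ∉ FIRST(S)), so stop here.
FIRST(S d) = { '*' }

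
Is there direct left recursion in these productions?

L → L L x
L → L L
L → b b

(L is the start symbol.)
Yes, L is left-recursive

L → L L x: LEFT RECURSIVE (starts with L)
L → L L: LEFT RECURSIVE (starts with L)
L → b b: starts with b

The grammar has direct left recursion on: L.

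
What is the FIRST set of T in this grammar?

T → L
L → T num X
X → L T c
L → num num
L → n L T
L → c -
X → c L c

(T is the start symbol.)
{ 'c', 'n', 'num' }

To compute FIRST(T), examine every production with T on the left-hand side, reading each right-hand side left to right until a non-nullable symbol is reached.

FIRST sets of the other non-terminals involved (by the same procedure, iterated to a fixed point):
  FIRST(L) = { 'c', 'n', 'num' }

From T → L:
  - L is a non-terminal: add FIRST(L) \ {ε} = { 'c', 'n', 'num' }
    L is not nullable, so stop

Collecting: FIRST(T) = { 'c', 'n', 'num' }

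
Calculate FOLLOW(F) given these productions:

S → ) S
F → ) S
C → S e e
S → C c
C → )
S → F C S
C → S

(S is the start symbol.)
{ ')' }

To compute FOLLOW(F), find every occurrence of F on a right-hand side N → α F β: add FIRST(β) \ {ε}, and if β is empty or nullable also add FOLLOW(N). Iterate to a fixed point.

In S → F C S: F is followed by C S, add FIRST(C S) \ {ε} = { ')' }

Taking the union: FOLLOW(F) = { ')' }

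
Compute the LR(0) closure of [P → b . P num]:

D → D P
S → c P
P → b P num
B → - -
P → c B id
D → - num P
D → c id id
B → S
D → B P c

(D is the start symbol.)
Start with: [P → b . P num]
  [P → b . P num] has the dot before P: add [P → . b P num], [P → . c B id]
No further items can be added.

CLOSURE = { [P → . b P num], [P → . c B id], [P → b . P num] }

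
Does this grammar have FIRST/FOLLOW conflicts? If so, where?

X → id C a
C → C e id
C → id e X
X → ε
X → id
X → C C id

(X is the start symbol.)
A FIRST/FOLLOW conflict occurs when a non-terminal N has a nullable alternative N → β (β ⇒* ε) and another alternative N → α with FIRST(α) ∩ FOLLOW(N) ≠ ∅: on such a lookahead the parser cannot decide between expanding α and letting N vanish via β.

Nullable non-terminals: X.
FIRST sets used below: FIRST(C) = { 'id' }

X: nullable alternative(s) X → ε; FOLLOW(X) = { $, 'a', 'e', 'id' }
  X → id C a: FIRST \ {ε} = { 'id' } — overlaps FOLLOW(X) on { 'id' }: CONFLICT
  X → ε: FIRST \ {ε} = { } — this is the only nullable alternative, skip
  X → id: FIRST \ {ε} = { 'id' } — overlaps FOLLOW(X) on { 'id' }: CONFLICT
  X → C C id: FIRST \ {ε} = { 'id' } — overlaps FOLLOW(X) on { 'id' }: CONFLICT

C has no nullable alternative, so no FIRST/FOLLOW check is needed there.

So the grammar has 3 FIRST/FOLLOW conflicts (marked CONFLICT above).

Answer: Yes. X → id C a with FOLLOW(X) on { 'id' }; X → id with FOLLOW(X) on { 'id' }; X → C C id with FOLLOW(X) on { 'id' }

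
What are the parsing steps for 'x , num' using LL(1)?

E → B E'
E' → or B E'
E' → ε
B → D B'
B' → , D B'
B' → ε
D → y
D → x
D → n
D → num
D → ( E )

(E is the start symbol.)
LL(1) parsing maintains a stack (initially the start symbol over $) and the input. At each step: if the stack top is a terminal, match it against the current input token; if it is a non-terminal N, replace it with the RHS of M[N, lookahead] (the unique production whose predict set contains the lookahead).

Stack is shown with the top on the left.

Stack        Input      Action
------------------------------
E $          x , num $  output E → B E'
B E' $       x , num $  output B → D B'
D B' E' $    x , num $  output D → x
x B' E' $    x , num $  match 'x'
B' E' $      , num $    output B' → , D B'
, D B' E' $  , num $    match ','
D B' E' $    num $      output D → num
num B' E' $  num $      match 'num'
B' E' $      $          output B' → ε
E' $         $          output E' → ε
$            $          accept

The string is accepted.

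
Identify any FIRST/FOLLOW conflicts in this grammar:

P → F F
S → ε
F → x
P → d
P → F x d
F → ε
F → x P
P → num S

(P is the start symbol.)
Yes. P → F x d with FOLLOW(P) on { 'x' }; F → x with FOLLOW(F) on { 'x' }; F → x P with FOLLOW(F) on { 'x' }

A FIRST/FOLLOW conflict occurs when a non-terminal N has a nullable alternative N → β (β ⇒* ε) and another alternative N → α with FIRST(α) ∩ FOLLOW(N) ≠ ∅: on such a lookahead the parser cannot decide between expanding α and letting N vanish via β.

Nullable non-terminals: F, P, S.
FIRST sets used below: FIRST(F) = { 'x', ε }

F: nullable alternative(s) F → ε; FOLLOW(F) = { $, 'x' }
  F → x: FIRST \ {ε} = { 'x' } — overlaps FOLLOW(F) on { 'x' }: CONFLICT
  F → ε: FIRST \ {ε} = { } — this is the only nullable alternative, skip
  F → x P: FIRST \ {ε} = { 'x' } — overlaps FOLLOW(F) on { 'x' }: CONFLICT

P: nullable alternative(s) P → F F; FOLLOW(P) = { $, 'x' }
  P → F F: FIRST \ {ε} = { 'x' } — this is the only nullable alternative, skip
  P → d: FIRST \ {ε} = { 'd' } — disjoint from FOLLOW(P)
  P → F x d: FIRST \ {ε} = { 'x' } — overlaps FOLLOW(P) on { 'x' }: CONFLICT
  P → num S: FIRST \ {ε} = { 'num' } — disjoint from FOLLOW(P)
S has a nullable alternative but only one production, so nothing to check.

So the grammar has 3 FIRST/FOLLOW conflicts (marked CONFLICT above).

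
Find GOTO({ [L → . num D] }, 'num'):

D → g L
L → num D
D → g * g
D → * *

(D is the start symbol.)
GOTO(I, 'num') = CLOSURE({ [A → αX.β] : [A → α.Xβ] ∈ I, X = 'num' })

Items with dot before 'num', with the dot advanced:
  [L → . num D] → [L → num . D]
Closure of the advanced items:
  [L → num . D] has the dot before D: add [D → . g L], [D → . g * g], [D → . * *]

GOTO = { [D → . * *], [D → . g * g], [D → . g L], [L → num . D] }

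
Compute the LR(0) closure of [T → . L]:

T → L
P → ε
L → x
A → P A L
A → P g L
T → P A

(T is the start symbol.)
Start with: [T → . L]
  [T → . L] has the dot before L: add [L → . x]
No further items can be added.

CLOSURE = { [L → . x], [T → . L] }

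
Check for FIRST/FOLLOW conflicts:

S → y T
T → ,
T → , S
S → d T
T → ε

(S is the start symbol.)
Nullable non-terminals: T.

T: nullable alternative(s) T → ε; FOLLOW(T) = { $ }
  T → ,: FIRST \ {ε} = { ',' } — disjoint from FOLLOW(T)
  T → , S: FIRST \ {ε} = { ',' } — disjoint from FOLLOW(T)
  T → ε: FIRST \ {ε} = { } — this is the only nullable alternative, skip

S has no nullable alternative, so no FIRST/FOLLOW check is needed there.

No FIRST/FOLLOW conflicts found.

Answer: No FIRST/FOLLOW conflicts.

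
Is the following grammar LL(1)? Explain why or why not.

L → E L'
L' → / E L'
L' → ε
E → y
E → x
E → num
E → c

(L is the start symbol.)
A grammar is LL(1) if for each non-terminal N with multiple productions, the predict sets of those productions are pairwise disjoint, where PREDICT(N → α) = (FIRST(α) \ {ε}) ∪ (FOLLOW(N) if α ⇒* ε).

Relevant sets:
  FOLLOW(L') = { $ }

For L':
  PREDICT(L' → '/' E L') = { '/' }
  PREDICT(L' → ε) = { $ }
For E:
  PREDICT(E → y) = { 'y' }
  PREDICT(E → x) = { 'x' }
  PREDICT(E → num) = { 'num' }
  PREDICT(E → c) = { 'c' }
L has a single production, so nothing to check there.

All predict sets are disjoint. The grammar IS LL(1).

Answer: Yes, the grammar is LL(1).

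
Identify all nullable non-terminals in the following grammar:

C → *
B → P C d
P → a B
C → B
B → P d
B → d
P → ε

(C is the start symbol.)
{ 'P' }

A non-terminal is nullable if it can derive ε (the empty string): either it has an ε-production, or it has a production whose right-hand side consists entirely of nullable non-terminals.

ε-productions: P → ε
So P is immediately nullable.
No further non-terminal can be added: every production for the remaining non-terminals contains a terminal or a non-nullable non-terminal.
Nullable = { 'P' }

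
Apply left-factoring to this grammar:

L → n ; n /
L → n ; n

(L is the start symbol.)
L → n ; n L'
L' → /
L' → ε

Left-factoring transforms A → αβ₁ | αβ₂ into A → αA' and A' → β₁ | β₂
(α is the longest common prefix among the alternatives). Repeat until
no nonterminal has two alternatives with a common prefix.

Round 1: L has alternatives sharing prefix 'n ; n'. Introduce L': L → n ; n L'
  Add: L' → /
  Add: L' → ε

No remaining common prefixes — done.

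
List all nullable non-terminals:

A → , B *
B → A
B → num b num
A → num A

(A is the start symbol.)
A non-terminal is nullable if it can derive ε (the empty string): either it has an ε-production, or it has a production whose right-hand side consists entirely of nullable non-terminals.

There are no ε-productions, so no non-terminal can derive ε.
No non-terminals are nullable.

Answer: None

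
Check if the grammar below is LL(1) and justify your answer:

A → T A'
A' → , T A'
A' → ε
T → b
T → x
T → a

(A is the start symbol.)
Yes, the grammar is LL(1).

Relevant sets:
  FOLLOW(A') = { $ }

For A':
  PREDICT(A' → ',' T A') = { ',' }
  PREDICT(A' → ε) = { $ }
For T:
  PREDICT(T → b) = { 'b' }
  PREDICT(T → x) = { 'x' }
  PREDICT(T → a) = { 'a' }
A has a single production, so nothing to check there.

All predict sets are disjoint. The grammar IS LL(1).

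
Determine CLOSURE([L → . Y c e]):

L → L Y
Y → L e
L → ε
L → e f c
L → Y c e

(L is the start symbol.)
To compute CLOSURE, for each item [A → α.Bβ] where B is a non-terminal, add [B → .γ] for all productions B → γ; repeat for the newly added items until nothing changes.

Start with: [L → . Y c e]
  [L → . Y c e] has the dot before Y: add [Y → . L e]
  [Y → . L e] has the dot before L: add [L → . L Y], [L → .], [L → . e f c]
No further items can be added.

CLOSURE = { [L → . L Y], [L → . Y c e], [L → . e f c], [L → .], [Y → . L e] }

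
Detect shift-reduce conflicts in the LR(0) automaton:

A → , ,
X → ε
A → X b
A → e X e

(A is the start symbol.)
A shift-reduce conflict occurs when an LR(0) state has both:
  - a complete (reduce) item [A → α .] (dot at the end), and
  - a shift item [B → β . c γ] (dot before a terminal).

Augment with A' → A and build the canonical LR(0) collection (I0 = CLOSURE({[A' → . A]}), then GOTO on every symbol after a dot until no new states appear). It has 9 states:
  I0: { [A → . , ,], [A → . X b], [A → . e X e], [A' → . A], [X → .] }  — shift, reduce
  I1: { [A → , . ,] }  — shift
  I2: { [A' → A .] }  — accept
  I3: { [A → X . b] }  — shift
  I4: { [A → e . X e], [X → .] }  — reduce
  I5: { [A → e X . e] }  — shift
  I6: { [A → e X e .] }  — reduce
  I7: { [A → X b .] }  — reduce
  I8: { [A → , , .] }  — reduce

I0 contains reduce item [X → .] and shift items [A → . , ,], [A → . e X e] — shift-reduce conflict.

Answer: Yes — I0: [X → .] vs [A → . , ,]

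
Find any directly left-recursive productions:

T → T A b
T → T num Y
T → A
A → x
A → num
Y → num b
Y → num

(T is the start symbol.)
Yes, T is left-recursive

Direct left recursion occurs when N → N α for some non-terminal N (the right-hand side begins with the left-hand side itself).

T → T A b: LEFT RECURSIVE (starts with T)
T → T num Y: LEFT RECURSIVE (starts with T)
T → A: starts with A
A → x: starts with x
A → num: starts with num
Y → num b: starts with num
Y → num: starts with num

The grammar has direct left recursion on: T.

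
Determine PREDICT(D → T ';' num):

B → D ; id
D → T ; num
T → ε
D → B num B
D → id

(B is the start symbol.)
PREDICT(D → T ';' num) = (FIRST(RHS) \ {ε}) ∪ (FOLLOW(D) if ε ∈ FIRST(RHS), i.e. RHS ⇒* ε)
FIRST(T) = { ε }
FIRST(T ';' num) = { ';' }
ε ∉ FIRST(T ';' num), so FOLLOW(D) is not added.
PREDICT(D → T ';' num) = { ';' }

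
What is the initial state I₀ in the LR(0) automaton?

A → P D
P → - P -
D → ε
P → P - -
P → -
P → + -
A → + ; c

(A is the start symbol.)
{ [A → . + ; c], [A → . P D], [A' → . A], [P → . + -], [P → . - P -], [P → . -], [P → . P - -] }

First, augment the grammar with A' → A
I₀ = CLOSURE({ [A' → . A] }):
  [A' → . A] has the dot before A: add [A → . P D], [A → . + ; c]
  [A → . P D] has the dot before P: add [P → . - P -], [P → . P - -], [P → . -], [P → . + -]
No further items can be added.

I₀ = { [A → . + ; c], [A → . P D], [A' → . A], [P → . + -], [P → . - P -], [P → . -], [P → . P - -] }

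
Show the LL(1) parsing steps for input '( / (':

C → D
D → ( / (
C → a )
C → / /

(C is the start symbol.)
LL(1) parsing maintains a stack (initially the start symbol over $) and the input. At each step: if the stack top is a terminal, match it against the current input token; if it is a non-terminal N, replace it with the RHS of M[N, lookahead] (the unique production whose predict set contains the lookahead).

Stack is shown with the top on the left.

Stack    Input    Action
------------------------
C $      ( / ( $  output C → D
D $      ( / ( $  output D → ( / (
( / ( $  ( / ( $  match '('
/ ( $    / ( $    match '/'
( $      ( $      match '('
$        $        accept

The string is accepted.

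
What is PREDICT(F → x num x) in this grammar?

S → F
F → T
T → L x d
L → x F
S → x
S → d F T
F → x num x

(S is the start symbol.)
{ 'x' }

PREDICT(F → x num x) = (FIRST(RHS) \ {ε}) ∪ (FOLLOW(F) if ε ∈ FIRST(RHS), i.e. RHS ⇒* ε)
FIRST(x num x) = { 'x' }
ε ∉ FIRST(x num x), so FOLLOW(F) is not added.
PREDICT(F → x num x) = { 'x' }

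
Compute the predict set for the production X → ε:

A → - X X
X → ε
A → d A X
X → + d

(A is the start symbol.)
PREDICT(X → ε) = (FIRST(RHS) \ {ε}) ∪ (FOLLOW(X) if ε ∈ FIRST(RHS), i.e. RHS ⇒* ε)
The right-hand side is ε (FIRST(ε) = { ε }), so the predict set is FOLLOW(X) = { $, '+' }
PREDICT(X → ε) = { $, '+' }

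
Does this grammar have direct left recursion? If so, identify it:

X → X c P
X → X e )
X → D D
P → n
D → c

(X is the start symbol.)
Yes, X is left-recursive

Direct left recursion occurs when N → N α for some non-terminal N (the right-hand side begins with the left-hand side itself).

X → X c P: LEFT RECURSIVE (starts with X)
X → X e ): LEFT RECURSIVE (starts with X)
X → D D: starts with D
P → n: starts with n
D → c: starts with c

The grammar has direct left recursion on: X.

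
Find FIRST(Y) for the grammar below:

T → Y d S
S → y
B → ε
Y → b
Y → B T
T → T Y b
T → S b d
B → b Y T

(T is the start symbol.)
To compute FIRST(Y), examine every production with Y on the left-hand side, reading each right-hand side left to right until a non-nullable symbol is reached.

FIRST sets of the other non-terminals involved (by the same procedure, iterated to a fixed point):
  FIRST(B) = { 'b', ε }
  FIRST(T) = { 'b', 'y' }

From Y → b:
  - b is a terminal: add 'b' and stop
From Y → B T:
  - B is a non-terminal: add FIRST(B) \ {ε} = { 'b' }
    B is nullable, so continue to the next symbol
  - T is a non-terminal: add FIRST(T) \ {ε} = { 'b', 'y' }
    T is not nullable, so stop

Collecting: FIRST(Y) = { 'b', 'y' }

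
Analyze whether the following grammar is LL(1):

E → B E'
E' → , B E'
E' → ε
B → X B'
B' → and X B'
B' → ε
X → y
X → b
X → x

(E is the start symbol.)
Yes, the grammar is LL(1).

Relevant sets:
  FOLLOW(E') = { $ }
  FOLLOW(B') = { $, ',' }

For E':
  PREDICT(E' → ',' B E') = { ',' }
  PREDICT(E' → ε) = { $ }
For B':
  PREDICT(B' → and X B') = { 'and' }
  PREDICT(B' → ε) = { $, ',' }
For X:
  PREDICT(X → y) = { 'y' }
  PREDICT(X → b) = { 'b' }
  PREDICT(X → x) = { 'x' }
E, B have a single production, so nothing to check there.

All predict sets are disjoint. The grammar IS LL(1).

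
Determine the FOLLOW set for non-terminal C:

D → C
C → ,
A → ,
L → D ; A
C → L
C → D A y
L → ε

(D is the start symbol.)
To compute FOLLOW(C), find every occurrence of C on a right-hand side N → α C β: add FIRST(β) \ {ε}, and if β is empty or nullable also add FOLLOW(N). Iterate to a fixed point.

In D → C: C is at the end, add FOLLOW(D)

The FOLLOW sets referred to above (computed the same way, to a fixed point):
  FOLLOW(D) = { $, ',', ';' }

Taking the union: FOLLOW(C) = { $, ',', ';' }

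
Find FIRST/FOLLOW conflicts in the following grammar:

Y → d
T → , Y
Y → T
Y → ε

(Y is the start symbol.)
A FIRST/FOLLOW conflict occurs when a non-terminal N has a nullable alternative N → β (β ⇒* ε) and another alternative N → α with FIRST(α) ∩ FOLLOW(N) ≠ ∅: on such a lookahead the parser cannot decide between expanding α and letting N vanish via β.

Nullable non-terminals: Y.
FIRST sets used below: FIRST(T) = { ',' }

Y: nullable alternative(s) Y → ε; FOLLOW(Y) = { $ }
  Y → d: FIRST \ {ε} = { 'd' } — disjoint from FOLLOW(Y)
  Y → T: FIRST \ {ε} = { ',' } — disjoint from FOLLOW(Y)
  Y → ε: FIRST \ {ε} = { } — this is the only nullable alternative, skip

T has no nullable alternative, so no FIRST/FOLLOW check is needed there.

No FIRST/FOLLOW conflicts found.

Answer: No FIRST/FOLLOW conflicts.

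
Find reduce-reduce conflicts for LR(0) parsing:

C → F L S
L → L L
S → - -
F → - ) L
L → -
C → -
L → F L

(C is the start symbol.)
No reduce-reduce conflicts

A reduce-reduce conflict occurs when an LR(0) state has two complete items [A → α .] and [B → β .] — both call for a reduction, and with no lookahead the parser cannot choose between them.

Augment with C' → C and build the canonical LR(0) collection (I0 = CLOSURE({[C' → . C]}), then GOTO on every symbol after a dot until no new states appear). It has 14 states:
  I0: { [C → . -], [C → . F L S], [C' → . C], [F → . - ) L] }  — shift
  I1: { [C → - .], [F → - . ) L] }  — shift, reduce
  I2: { [C' → C .] }  — accept
  I3: { [C → F . L S], [F → . - ) L], [L → . -], [L → . F L], [L → . L L] }  — shift
  I4: { [F → - . ) L], [L → - .] }  — shift, reduce
  I5: { [F → . - ) L], [L → . -], [L → . F L], [L → . L L], [L → F . L] }  — shift
  I6: { [C → F L . S], [F → . - ) L], [L → . -], [L → . F L], [L → . L L], [L → L . L], [S → . - -] }  — shift
  I7: { [F → - . ) L], [L → - .], [S → - . -] }  — shift, reduce
  I8: { [F → . - ) L], [L → . -], [L → . F L], [L → . L L], [L → L . L], [L → L L .] }  — shift, reduce
  I9: { [C → F L S .] }  — reduce
  I10: { [F → - ) . L], [F → . - ) L], [L → . -], [L → . F L], [L → . L L] }  — shift
  I11: { [S → - - .] }  — reduce
  I12: { [F → - ) L .], [F → . - ) L], [L → . -], [L → . F L], [L → . L L], [L → L . L] }  — shift, reduce
  I13: { [F → . - ) L], [L → . -], [L → . F L], [L → . L L], [L → F L .], [L → L . L] }  — shift, reduce

No state contains more than one complete item.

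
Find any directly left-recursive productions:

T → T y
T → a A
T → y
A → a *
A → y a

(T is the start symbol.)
Yes, T is left-recursive

Direct left recursion occurs when N → N α for some non-terminal N (the right-hand side begins with the left-hand side itself).

T → T y: LEFT RECURSIVE (starts with T)
T → a A: starts with a
T → y: starts with y
A → a *: starts with a
A → y a: starts with y

The grammar has direct left recursion on: T.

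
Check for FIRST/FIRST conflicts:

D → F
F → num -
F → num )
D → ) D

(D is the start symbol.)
A FIRST/FIRST conflict occurs when two productions N → α and N → β for the same non-terminal have FIRST(α) ∩ FIRST(β) ≠ ∅ (with ε ∈ FIRST of a nullable right-hand side, so two nullable alternatives also conflict).

FIRST sets of the non-terminals at (or reachable through a nullable prefix from) the front of some alternative:
  FIRST(F) = { 'num' }

Productions for D:
  D → F: FIRST = { 'num' }
  D → ) D: FIRST = { ')' }
Productions for F:
  F → num -: FIRST = { 'num' }
  F → num ): FIRST = { 'num' }

Conflict for F: F → num - and F → num )
  Overlap: { 'num' }

Answer: Yes. F → num '-' / F → num ')' on { 'num' }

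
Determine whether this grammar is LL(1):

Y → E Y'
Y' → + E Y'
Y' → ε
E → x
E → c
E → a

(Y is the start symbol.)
Relevant sets:
  FOLLOW(Y') = { $ }

For Y':
  PREDICT(Y' → '+' E Y') = { '+' }
  PREDICT(Y' → ε) = { $ }
For E:
  PREDICT(E → x) = { 'x' }
  PREDICT(E → c) = { 'c' }
  PREDICT(E → a) = { 'a' }
Y has a single production, so nothing to check there.

All predict sets are disjoint. The grammar IS LL(1).

Answer: Yes, the grammar is LL(1).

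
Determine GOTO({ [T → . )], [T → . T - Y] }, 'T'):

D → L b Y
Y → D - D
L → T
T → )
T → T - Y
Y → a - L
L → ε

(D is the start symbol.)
{ [T → T . - Y] }

GOTO(I, 'T') = CLOSURE({ [A → αX.β] : [A → α.Xβ] ∈ I, X = 'T' })

Items with dot before 'T', with the dot advanced:
  [T → . T - Y] → [T → T . - Y]
Closure adds nothing (no advanced item has the dot before a non-terminal).

GOTO = { [T → T . - Y] }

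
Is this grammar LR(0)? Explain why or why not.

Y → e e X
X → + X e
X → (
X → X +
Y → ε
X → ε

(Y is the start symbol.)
No. Shift-reduce conflict between [Y → .] and [Y → . e e X]

Augment with Y' → Y and build the canonical LR(0) collection (I0 = CLOSURE({[Y' → . Y]}), then GOTO on every symbol after a dot until no new states appear). It has 10 states:
  I0: { [Y → . e e X], [Y → .], [Y' → . Y] }  — shift, reduce
  I1: { [Y' → Y .] }  — accept
  I2: { [Y → e . e X] }  — shift
  I3: { [X → . (], [X → . + X e], [X → . X +], [X → .], [Y → e e . X] }  — shift, reduce
  I4: { [X → ( .] }  — reduce
  I5: { [X → + . X e], [X → . (], [X → . + X e], [X → . X +], [X → .] }  — shift, reduce
  I6: { [X → X . +], [Y → e e X .] }  — shift, reduce
  I7: { [X → X + .] }  — reduce
  I8: { [X → + X . e], [X → X . +] }  — shift
  I9: { [X → + X e .] }  — reduce

Conflict in state I0:
  Shift-reduce conflict between [Y → .] and [Y → . e e X]
So the grammar is NOT LR(0).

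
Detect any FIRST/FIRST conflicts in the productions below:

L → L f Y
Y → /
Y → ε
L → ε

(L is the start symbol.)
No FIRST/FIRST conflicts.

FIRST sets of the non-terminals at (or reachable through a nullable prefix from) the front of some alternative:
  FIRST(L) = { 'f', ε }

Productions for L:
  L → L f Y: FIRST = { 'f' }
  L → ε: FIRST = { ε }
Productions for Y:
  Y → /: FIRST = { '/' }
  Y → ε: FIRST = { ε }

All alternatives of each non-terminal have pairwise disjoint FIRST sets.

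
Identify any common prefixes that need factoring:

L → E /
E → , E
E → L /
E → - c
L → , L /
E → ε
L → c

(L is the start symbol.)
No, left-factoring is not needed

Left-factoring is needed when two productions for the same non-terminal
share a common prefix on the right-hand side.

Productions for L:
  L → E /
  L → , L /
  L → c
Productions for E:
  E → , E
  E → L /
  E → - c
  E → ε

No common prefixes found.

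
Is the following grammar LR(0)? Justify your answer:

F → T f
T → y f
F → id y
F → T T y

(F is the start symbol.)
Augment with F' → F and build the canonical LR(0) collection (I0 = CLOSURE({[F' → . F]}), then GOTO on every symbol after a dot until no new states appear). It has 10 states:
  I0: { [F → . T T y], [F → . T f], [F → . id y], [F' → . F], [T → . y f] }  — shift
  I1: { [F' → F .] }  — accept
  I2: { [F → T . T y], [F → T . f], [T → . y f] }  — shift
  I3: { [F → id . y] }  — shift
  I4: { [T → y . f] }  — shift
  I5: { [T → y f .] }  — reduce
  I6: { [F → id y .] }  — reduce
  I7: { [F → T T . y] }  — shift
  I8: { [F → T f .] }  — reduce
  I9: { [F → T T y .] }  — reduce

Every state is either a pure shift/goto state or contains exactly one complete item and nothing to shift — no conflicts. The grammar is LR(0).

Answer: Yes, the grammar is LR(0)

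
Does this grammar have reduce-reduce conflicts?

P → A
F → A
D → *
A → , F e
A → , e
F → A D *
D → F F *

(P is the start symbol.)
No reduce-reduce conflicts

A reduce-reduce conflict occurs when an LR(0) state has two complete items [A → α .] and [B → β .] — both call for a reduction, and with no lookahead the parser cannot choose between them.

Augment with P' → P and build the canonical LR(0) collection (I0 = CLOSURE({[P' → . P]}), then GOTO on every symbol after a dot until no new states appear). It has 14 states:
  I0: { [A → . , F e], [A → . , e], [P → . A], [P' → . P] }  — shift
  I1: { [A → , . F e], [A → , . e], [A → . , F e], [A → . , e], [F → . A D *], [F → . A] }  — shift
  I2: { [P → A .] }  — reduce
  I3: { [P' → P .] }  — accept
  I4: { [A → . , F e], [A → . , e], [D → . *], [D → . F F *], [F → . A D *], [F → . A], [F → A . D *], [F → A .] }  — shift, reduce
  I5: { [A → , F . e] }  — shift
  I6: { [A → , e .] }  — reduce
  I7: { [A → , F e .] }  — reduce
  I8: { [D → * .] }  — reduce
  I9: { [F → A D . *] }  — shift
  I10: { [A → . , F e], [A → . , e], [D → F . F *], [F → . A D *], [F → . A] }  — shift
  I11: { [D → F F . *] }  — shift
  I12: { [D → F F * .] }  — reduce
  I13: { [F → A D * .] }  — reduce

No state contains more than one complete item.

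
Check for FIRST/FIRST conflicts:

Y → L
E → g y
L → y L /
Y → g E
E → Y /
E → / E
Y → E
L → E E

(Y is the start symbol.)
Yes. Y → L / Y → g E on { 'g' }; Y → L / Y → E on { '/', 'g', 'y' }; Y → g E / Y → E on { 'g' }; E → g y / E → Y '/' on { 'g' }; E → Y '/' / E → '/' E on { '/' }; L → y L '/' / L → E E on { 'y' }

FIRST sets of the non-terminals at (or reachable through a nullable prefix from) the front of some alternative:
  FIRST(L) = { '/', 'g', 'y' }
  FIRST(E) = { '/', 'g', 'y' }
  FIRST(Y) = { '/', 'g', 'y' }

Productions for Y:
  Y → L: FIRST = { '/', 'g', 'y' }
  Y → g E: FIRST = { 'g' }
  Y → E: FIRST = { '/', 'g', 'y' }
Productions for E:
  E → g y: FIRST = { 'g' }
  E → Y /: FIRST = { '/', 'g', 'y' }
  E → / E: FIRST = { '/' }
Productions for L:
  L → y L /: FIRST = { 'y' }
  L → E E: FIRST = { '/', 'g', 'y' }

Conflict for Y: Y → L and Y → g E
  Overlap: { 'g' }
Conflict for Y: Y → L and Y → E
  Overlap: { '/', 'g', 'y' }
Conflict for Y: Y → g E and Y → E
  Overlap: { 'g' }
Conflict for E: E → g y and E → Y /
  Overlap: { 'g' }
Conflict for E: E → Y / and E → / E
  Overlap: { '/' }
Conflict for L: L → y L / and L → E E
  Overlap: { 'y' }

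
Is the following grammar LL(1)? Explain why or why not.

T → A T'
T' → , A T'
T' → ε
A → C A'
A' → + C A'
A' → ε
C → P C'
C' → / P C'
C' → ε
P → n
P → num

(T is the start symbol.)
Yes, the grammar is LL(1).

A grammar is LL(1) if for each non-terminal N with multiple productions, the predict sets of those productions are pairwise disjoint, where PREDICT(N → α) = (FIRST(α) \ {ε}) ∪ (FOLLOW(N) if α ⇒* ε).

Relevant sets:
  FOLLOW(T') = { $ }
  FOLLOW(A') = { $, ',' }
  FOLLOW(C') = { $, '+', ',' }

For T':
  PREDICT(T' → ',' A T') = { ',' }
  PREDICT(T' → ε) = { $ }
For A':
  PREDICT(A' → '+' C A') = { '+' }
  PREDICT(A' → ε) = { $, ',' }
For C':
  PREDICT(C' → '/' P C') = { '/' }
  PREDICT(C' → ε) = { $, '+', ',' }
For P:
  PREDICT(P → n) = { 'n' }
  PREDICT(P → num) = { 'num' }
T, A, C have a single production, so nothing to check there.

All predict sets are disjoint. The grammar IS LL(1).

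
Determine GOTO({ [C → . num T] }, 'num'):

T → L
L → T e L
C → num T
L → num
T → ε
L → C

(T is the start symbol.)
GOTO(I, 'num') = CLOSURE({ [A → αX.β] : [A → α.Xβ] ∈ I, X = 'num' })

Items with dot before 'num', with the dot advanced:
  [C → . num T] → [C → num . T]
Closure of the advanced items:
  [C → num . T] has the dot before T: add [T → . L], [T → .]
  [T → . L] has the dot before L: add [L → . T e L], [L → . num], [L → . C]
  [L → . C] has the dot before C: add [C → . num T]

GOTO = { [C → . num T], [C → num . T], [L → . C], [L → . T e L], [L → . num], [T → . L], [T → .] }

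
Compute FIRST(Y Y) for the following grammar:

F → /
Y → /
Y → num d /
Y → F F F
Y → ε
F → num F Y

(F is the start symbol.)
{ '/', 'num', ε }

FIRST sets of the non-terminals involved (from the grammar, by fixed-point iteration):
  FIRST(Y) = { '/', 'num', ε }

To compute FIRST(Y Y), process the symbols left to right:
Symbol Y is a non-terminal. Add FIRST(Y) \ {ε} = { '/', 'num' }
Y is nullable (ε ∈ FIRST(Y)), continue to the next symbol.
Symbol Y is a non-terminal. Add FIRST(Y) \ {ε} = { '/', 'num' }
Y is nullable (ε ∈ FIRST(Y)), continue to the next symbol.
All symbols are nullable, so ε is in the result.
FIRST(Y Y) = { '/', 'num', ε }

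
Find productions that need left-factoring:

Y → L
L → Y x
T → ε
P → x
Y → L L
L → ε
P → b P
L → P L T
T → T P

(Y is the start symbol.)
Yes, Y has productions with common prefix 'L'

Left-factoring is needed when two productions for the same non-terminal
share a common prefix on the right-hand side.

Productions for Y:
  Y → L
  Y → L L
Productions for L:
  L → Y x
  L → ε
  L → P L T
Productions for T:
  T → ε
  T → T P
Productions for P:
  P → x
  P → b P

Found common prefix 'L' in productions for Y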